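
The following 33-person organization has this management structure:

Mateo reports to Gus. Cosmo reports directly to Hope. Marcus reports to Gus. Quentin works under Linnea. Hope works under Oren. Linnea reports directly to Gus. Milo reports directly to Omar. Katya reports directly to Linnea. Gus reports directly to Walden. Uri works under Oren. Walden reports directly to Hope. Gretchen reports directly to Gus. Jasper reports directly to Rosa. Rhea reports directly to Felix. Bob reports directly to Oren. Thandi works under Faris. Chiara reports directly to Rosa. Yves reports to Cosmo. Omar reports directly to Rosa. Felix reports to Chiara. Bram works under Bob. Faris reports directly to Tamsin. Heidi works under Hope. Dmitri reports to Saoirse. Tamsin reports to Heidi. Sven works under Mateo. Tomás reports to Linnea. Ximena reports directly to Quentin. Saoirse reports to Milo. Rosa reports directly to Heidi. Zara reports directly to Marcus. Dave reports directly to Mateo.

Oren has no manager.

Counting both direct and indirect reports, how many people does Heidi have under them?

12

Heidi directly manages Rosa, Tamsin. Under Rosa: Jasper, Chiara, Felix, Rhea, Omar, Milo, Saoirse, Dmitri (8). Under Tamsin: Faris, Thandi (2). So Heidi's organization is 2 direct reports plus everyone under them: 9 + 3 = 12.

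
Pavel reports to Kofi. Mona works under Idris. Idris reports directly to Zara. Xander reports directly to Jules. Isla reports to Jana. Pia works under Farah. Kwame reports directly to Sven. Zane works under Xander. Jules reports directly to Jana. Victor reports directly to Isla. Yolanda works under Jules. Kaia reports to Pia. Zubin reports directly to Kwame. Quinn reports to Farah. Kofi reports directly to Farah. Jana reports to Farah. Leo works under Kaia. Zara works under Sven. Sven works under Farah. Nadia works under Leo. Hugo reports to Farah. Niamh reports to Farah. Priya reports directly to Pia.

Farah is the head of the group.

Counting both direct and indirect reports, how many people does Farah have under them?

Farah directly manages Jana, Sven, Pia, Quinn, Hugo, Niamh, Kofi. Under Jana: Isla, Victor, Jules, Xander, Zane, Yolanda (6). Under Sven: Kwame, Zubin, Zara, Idris, Mona (5). Under Pia: Kaia, Leo, Nadia, Priya (4). Quinn has no reports. Hugo has no reports. Niamh has no reports. Under Kofi: Pavel (1). So Farah's organization is 7 direct reports plus everyone under them: 7 + 6 + 5 + 1 + 1 + 1 + 2 = 23.

23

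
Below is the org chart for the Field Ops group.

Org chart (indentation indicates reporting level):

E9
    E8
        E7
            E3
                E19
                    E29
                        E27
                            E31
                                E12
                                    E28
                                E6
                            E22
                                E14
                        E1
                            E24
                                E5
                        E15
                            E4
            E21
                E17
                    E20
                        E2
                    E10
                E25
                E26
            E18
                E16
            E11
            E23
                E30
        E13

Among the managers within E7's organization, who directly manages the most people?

E7

Direct-report counts within E7's organization: E7 has 5; E23 has 1; E18 has 1; E21 has 3; E17 has 2; E20 has 1; E3 has 1; E19 has 1; E29 has 3; E15 has 1; E1 has 1; E24 has 1; E27 has 2; E22 has 1; E31 has 2; E12 has 1. The largest is 5, held by E7.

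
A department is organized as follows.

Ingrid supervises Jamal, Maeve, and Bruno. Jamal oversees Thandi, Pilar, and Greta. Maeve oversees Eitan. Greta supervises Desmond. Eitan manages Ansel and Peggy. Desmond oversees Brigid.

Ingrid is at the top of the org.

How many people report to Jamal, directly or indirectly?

5

Jamal directly manages Pilar, Greta, Thandi. Pilar has no reports. Under Greta: Desmond, Brigid (2). Thandi has no reports. So Jamal's organization is 3 direct reports plus everyone under them: 1 + 3 + 1 = 5.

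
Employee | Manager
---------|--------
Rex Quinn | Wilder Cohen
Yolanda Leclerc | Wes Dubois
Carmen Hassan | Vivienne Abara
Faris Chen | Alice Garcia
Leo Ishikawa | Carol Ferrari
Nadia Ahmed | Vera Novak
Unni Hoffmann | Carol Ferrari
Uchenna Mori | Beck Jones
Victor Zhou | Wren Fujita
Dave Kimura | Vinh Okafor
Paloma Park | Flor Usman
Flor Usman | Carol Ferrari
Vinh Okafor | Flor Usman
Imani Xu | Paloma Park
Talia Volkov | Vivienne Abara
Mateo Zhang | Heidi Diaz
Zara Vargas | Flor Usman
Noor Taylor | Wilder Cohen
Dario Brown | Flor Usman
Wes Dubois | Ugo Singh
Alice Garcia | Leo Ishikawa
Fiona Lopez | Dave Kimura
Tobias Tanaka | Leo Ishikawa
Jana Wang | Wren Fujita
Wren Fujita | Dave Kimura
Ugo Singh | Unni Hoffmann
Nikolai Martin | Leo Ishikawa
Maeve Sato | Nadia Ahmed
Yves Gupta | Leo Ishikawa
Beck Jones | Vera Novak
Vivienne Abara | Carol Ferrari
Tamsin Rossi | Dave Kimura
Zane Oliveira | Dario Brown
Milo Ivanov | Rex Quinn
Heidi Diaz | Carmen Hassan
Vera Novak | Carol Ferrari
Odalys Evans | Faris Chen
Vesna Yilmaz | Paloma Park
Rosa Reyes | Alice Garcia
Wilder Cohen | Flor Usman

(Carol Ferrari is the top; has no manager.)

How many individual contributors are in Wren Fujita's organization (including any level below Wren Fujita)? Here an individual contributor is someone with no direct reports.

2

The people in Wren Fujita's organization with no one reporting to them are Victor Zhou, Jana Wang. That is 2.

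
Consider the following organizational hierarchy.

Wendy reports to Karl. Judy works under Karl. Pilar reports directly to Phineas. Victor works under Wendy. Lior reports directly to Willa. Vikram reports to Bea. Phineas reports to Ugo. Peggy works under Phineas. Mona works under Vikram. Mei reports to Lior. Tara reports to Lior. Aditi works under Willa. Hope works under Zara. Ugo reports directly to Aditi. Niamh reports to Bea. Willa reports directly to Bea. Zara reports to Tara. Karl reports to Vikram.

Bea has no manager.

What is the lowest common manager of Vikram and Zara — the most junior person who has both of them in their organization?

Vikram's chain of managers is Bea. Zara's chain of managers is Tara, Lior, Willa, Bea. The first manager that appears in both chains is Bea.

Bea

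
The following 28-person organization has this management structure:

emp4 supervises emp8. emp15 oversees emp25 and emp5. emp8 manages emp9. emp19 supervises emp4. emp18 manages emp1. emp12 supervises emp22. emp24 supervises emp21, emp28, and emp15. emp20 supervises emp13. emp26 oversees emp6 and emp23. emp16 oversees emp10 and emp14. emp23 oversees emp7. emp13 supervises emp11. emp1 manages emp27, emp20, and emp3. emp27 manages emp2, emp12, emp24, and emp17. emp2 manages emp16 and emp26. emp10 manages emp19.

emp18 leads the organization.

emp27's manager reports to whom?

emp18

emp27 reports to emp1, and emp1 reports to emp18. So emp27's skip-level manager is emp18.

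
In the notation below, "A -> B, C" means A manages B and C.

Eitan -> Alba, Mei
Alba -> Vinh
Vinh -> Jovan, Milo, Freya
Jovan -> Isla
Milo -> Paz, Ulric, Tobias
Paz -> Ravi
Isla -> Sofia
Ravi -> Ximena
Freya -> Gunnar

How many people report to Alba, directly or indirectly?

Alba directly manages Vinh. Under Vinh: Freya, Gunnar, Milo, Tobias, Ulric, Paz, Ravi, Ximena, Jovan, Isla, Sofia (11). That's 12 in total.

12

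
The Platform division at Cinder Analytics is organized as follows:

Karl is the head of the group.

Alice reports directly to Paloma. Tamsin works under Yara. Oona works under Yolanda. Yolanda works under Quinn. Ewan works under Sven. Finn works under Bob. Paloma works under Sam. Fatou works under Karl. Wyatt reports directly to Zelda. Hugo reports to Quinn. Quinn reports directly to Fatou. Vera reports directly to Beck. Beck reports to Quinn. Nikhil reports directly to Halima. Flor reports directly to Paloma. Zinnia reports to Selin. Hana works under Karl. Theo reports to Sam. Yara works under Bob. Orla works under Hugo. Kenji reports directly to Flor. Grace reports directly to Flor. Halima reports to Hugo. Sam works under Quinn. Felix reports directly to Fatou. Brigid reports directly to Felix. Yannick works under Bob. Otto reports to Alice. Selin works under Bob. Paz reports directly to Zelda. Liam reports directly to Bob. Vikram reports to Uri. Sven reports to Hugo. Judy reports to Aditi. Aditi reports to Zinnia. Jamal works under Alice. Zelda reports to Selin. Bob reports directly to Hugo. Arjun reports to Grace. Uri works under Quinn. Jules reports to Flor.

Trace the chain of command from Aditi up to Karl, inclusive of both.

Aditi reports to Zinnia. Zinnia reports to Selin. Selin reports to Bob. Bob reports to Hugo. Hugo reports to Quinn. Quinn reports to Fatou. Fatou reports to Karl. Karl is at the top.

Aditi -> Zinnia -> Selin -> Bob -> Hugo -> Quinn -> Fatou -> Karl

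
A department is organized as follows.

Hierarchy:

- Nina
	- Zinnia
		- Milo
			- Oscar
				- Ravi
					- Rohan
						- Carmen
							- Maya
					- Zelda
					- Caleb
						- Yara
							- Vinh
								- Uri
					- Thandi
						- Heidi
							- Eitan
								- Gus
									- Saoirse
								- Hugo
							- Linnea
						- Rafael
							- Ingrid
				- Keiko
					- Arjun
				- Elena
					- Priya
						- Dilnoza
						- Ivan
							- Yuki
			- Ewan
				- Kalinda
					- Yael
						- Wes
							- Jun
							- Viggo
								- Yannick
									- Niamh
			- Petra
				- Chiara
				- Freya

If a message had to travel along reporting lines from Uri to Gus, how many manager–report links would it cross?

8

Uri is 4 levels below Ravi, and Gus is 4 levels below Ravi (their lowest common manager). The shortest path runs up from Uri to Ravi and back down to Gus: 4 + 4 = 8 links.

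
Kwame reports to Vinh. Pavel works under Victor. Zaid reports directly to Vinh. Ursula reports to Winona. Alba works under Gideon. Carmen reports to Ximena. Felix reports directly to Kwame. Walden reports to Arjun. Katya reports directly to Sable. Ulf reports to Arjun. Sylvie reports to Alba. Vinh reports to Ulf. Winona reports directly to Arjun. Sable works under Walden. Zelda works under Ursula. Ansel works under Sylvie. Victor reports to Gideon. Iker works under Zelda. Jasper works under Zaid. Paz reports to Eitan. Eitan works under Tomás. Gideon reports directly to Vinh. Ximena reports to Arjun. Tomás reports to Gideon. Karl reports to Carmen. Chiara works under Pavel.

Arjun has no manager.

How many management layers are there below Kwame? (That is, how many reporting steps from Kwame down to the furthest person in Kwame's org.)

1

The longest chain under Kwame runs Kwame → Felix, which is 1 level below Kwame.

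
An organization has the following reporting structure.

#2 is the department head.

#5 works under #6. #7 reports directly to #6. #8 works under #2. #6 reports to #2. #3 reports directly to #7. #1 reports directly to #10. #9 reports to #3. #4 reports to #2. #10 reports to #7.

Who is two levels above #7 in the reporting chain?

#7 reports to #6, and #6 reports to #2. So #7's skip-level manager is #2.

#2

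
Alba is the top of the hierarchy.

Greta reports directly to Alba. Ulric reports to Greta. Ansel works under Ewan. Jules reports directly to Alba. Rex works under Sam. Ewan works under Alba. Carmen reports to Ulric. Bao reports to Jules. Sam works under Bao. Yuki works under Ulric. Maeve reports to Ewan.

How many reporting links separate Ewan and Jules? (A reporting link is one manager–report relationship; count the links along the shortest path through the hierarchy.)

2

Ewan is 1 level below Alba, and Jules is 1 level below Alba (their lowest common manager). The shortest path runs up from Ewan to Alba and back down to Jules: 1 + 1 = 2 links.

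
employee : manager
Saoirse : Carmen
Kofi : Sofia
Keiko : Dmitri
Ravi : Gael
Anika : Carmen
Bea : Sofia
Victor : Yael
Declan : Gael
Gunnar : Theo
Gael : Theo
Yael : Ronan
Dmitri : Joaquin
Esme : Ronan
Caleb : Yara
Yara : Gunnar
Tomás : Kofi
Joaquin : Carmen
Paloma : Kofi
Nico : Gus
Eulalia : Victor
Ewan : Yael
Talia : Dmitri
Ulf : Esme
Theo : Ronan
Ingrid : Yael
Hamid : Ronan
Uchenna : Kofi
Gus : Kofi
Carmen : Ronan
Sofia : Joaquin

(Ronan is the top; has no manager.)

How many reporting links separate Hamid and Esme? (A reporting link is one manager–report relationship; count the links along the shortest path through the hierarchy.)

Hamid is 1 level below Ronan, and Esme is 1 level below Ronan (their lowest common manager). The shortest path runs up from Hamid to Ronan and back down to Esme: 1 + 1 = 2 links.

2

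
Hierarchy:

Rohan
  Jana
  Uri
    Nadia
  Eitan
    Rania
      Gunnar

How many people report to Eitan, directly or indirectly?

2

Eitan directly manages Rania. Under Rania: Gunnar (1). That's 2 in total.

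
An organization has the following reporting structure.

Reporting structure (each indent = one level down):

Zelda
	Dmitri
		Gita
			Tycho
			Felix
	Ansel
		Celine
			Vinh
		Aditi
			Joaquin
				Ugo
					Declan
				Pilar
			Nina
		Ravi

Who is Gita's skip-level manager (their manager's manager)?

Gita reports to Dmitri, and Dmitri reports to Zelda. So Gita's skip-level manager is Zelda.

Zelda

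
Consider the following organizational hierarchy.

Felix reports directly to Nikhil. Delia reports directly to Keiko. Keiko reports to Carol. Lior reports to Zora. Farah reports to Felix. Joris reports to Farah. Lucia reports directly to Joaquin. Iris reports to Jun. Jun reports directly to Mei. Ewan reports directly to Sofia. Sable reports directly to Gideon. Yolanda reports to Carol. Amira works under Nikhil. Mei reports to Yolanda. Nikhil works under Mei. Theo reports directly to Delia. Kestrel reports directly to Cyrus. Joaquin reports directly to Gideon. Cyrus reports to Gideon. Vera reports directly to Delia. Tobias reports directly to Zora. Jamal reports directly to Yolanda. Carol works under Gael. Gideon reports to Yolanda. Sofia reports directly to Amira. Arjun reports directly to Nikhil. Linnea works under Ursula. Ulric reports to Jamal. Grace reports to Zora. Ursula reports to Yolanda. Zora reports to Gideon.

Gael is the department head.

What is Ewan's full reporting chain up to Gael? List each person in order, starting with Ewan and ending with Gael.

Ewan -> Sofia -> Amira -> Nikhil -> Mei -> Yolanda -> Carol -> Gael

Ewan reports to Sofia. Sofia reports to Amira. Amira reports to Nikhil. Nikhil reports to Mei. Mei reports to Yolanda. Yolanda reports to Carol. Carol reports to Gael. Gael is at the top.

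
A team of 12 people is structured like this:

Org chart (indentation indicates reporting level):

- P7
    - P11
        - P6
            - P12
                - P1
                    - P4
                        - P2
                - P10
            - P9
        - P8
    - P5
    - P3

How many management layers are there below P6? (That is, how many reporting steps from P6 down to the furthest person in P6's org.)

The longest chain under P6 runs P6 → P12 → P1 → P4 → P2, which is 4 levels below P6.

4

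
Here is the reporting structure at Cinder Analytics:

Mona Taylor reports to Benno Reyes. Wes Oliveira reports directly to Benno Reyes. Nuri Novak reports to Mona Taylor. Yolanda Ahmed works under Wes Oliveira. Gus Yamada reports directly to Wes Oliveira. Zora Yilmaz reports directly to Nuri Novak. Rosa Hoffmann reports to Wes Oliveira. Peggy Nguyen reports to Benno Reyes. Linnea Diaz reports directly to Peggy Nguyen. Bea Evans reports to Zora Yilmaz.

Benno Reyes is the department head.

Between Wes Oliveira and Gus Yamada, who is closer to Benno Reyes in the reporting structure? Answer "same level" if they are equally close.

Wes Oliveira

Wes Oliveira is 1 level below Benno Reyes; Gus Yamada is 2. Wes Oliveira is higher.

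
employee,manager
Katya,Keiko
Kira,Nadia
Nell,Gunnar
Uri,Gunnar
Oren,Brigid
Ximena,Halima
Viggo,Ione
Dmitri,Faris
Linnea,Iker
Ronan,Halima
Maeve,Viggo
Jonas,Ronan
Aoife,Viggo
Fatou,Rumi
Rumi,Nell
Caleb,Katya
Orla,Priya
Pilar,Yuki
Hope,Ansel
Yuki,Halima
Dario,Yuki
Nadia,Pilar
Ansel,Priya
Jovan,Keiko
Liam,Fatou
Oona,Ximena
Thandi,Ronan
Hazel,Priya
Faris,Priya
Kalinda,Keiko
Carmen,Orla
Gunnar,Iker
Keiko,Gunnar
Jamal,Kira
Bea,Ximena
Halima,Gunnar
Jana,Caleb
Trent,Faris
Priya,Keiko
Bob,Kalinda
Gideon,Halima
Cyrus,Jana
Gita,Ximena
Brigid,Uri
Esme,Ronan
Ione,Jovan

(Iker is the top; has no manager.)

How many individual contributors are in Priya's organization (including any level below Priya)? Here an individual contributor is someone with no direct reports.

The people in Priya's organization with no one reporting to them are Dmitri, Trent, Hazel, Carmen, Hope. That is 5.

5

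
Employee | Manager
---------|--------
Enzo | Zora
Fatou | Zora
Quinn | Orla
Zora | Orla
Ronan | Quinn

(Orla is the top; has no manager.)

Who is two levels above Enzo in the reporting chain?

Enzo reports to Zora, and Zora reports to Orla. So Enzo's skip-level manager is Orla.

Orla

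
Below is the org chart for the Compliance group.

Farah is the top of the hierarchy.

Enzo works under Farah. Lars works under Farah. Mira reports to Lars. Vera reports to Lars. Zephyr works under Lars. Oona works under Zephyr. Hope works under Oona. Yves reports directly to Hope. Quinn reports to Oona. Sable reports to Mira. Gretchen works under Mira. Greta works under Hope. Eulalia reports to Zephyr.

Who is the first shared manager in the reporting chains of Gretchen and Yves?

Gretchen's chain of managers is Mira, Lars, Farah. Yves's chain of managers is Hope, Oona, Zephyr, Lars, Farah. The first manager that appears in both chains is Lars.

Lars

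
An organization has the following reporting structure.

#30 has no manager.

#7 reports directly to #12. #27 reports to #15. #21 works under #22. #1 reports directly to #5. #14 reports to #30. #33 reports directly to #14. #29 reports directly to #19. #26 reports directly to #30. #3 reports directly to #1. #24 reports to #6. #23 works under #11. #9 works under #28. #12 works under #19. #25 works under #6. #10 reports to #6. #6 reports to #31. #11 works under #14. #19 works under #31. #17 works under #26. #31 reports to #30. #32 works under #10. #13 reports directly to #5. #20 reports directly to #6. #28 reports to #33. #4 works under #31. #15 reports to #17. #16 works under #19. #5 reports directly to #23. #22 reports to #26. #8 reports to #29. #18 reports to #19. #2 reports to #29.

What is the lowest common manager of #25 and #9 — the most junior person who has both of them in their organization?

#30

#25's chain of managers is #6, #31, #30. #9's chain of managers is #28, #33, #14, #30. The first manager that appears in both chains is #30.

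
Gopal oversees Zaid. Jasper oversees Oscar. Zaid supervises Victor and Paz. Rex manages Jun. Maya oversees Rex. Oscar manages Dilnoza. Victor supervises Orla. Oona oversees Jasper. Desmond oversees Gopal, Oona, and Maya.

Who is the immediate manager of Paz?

Zaid

Paz reports directly to Zaid.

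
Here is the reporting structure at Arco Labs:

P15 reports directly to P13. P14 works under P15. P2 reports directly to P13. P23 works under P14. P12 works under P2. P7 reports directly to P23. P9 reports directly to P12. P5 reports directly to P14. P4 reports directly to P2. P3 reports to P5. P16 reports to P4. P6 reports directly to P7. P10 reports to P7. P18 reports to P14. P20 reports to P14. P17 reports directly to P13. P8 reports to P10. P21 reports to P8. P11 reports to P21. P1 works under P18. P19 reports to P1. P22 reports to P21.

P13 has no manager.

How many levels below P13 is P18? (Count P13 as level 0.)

Chain from P18 up to P13: P18 → P14 → P15 → P13. That is 3 steps up, so P18 is 3 levels below P13.

3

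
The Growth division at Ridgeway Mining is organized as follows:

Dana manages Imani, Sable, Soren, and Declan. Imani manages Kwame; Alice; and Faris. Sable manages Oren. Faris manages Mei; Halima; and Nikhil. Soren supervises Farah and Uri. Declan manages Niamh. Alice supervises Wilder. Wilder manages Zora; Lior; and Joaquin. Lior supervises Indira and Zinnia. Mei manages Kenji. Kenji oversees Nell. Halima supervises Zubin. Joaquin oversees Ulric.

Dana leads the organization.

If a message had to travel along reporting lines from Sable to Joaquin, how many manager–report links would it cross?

5

Sable is 1 level below Dana, and Joaquin is 4 levels below Dana (their lowest common manager). The shortest path runs up from Sable to Dana and back down to Joaquin: 1 + 4 = 5 links.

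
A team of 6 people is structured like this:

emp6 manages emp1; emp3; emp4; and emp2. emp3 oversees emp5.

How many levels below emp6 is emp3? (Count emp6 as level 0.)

1

Chain from emp3 up to emp6: emp3 → emp6. That is 1 step up, so emp3 is 1 level below emp6.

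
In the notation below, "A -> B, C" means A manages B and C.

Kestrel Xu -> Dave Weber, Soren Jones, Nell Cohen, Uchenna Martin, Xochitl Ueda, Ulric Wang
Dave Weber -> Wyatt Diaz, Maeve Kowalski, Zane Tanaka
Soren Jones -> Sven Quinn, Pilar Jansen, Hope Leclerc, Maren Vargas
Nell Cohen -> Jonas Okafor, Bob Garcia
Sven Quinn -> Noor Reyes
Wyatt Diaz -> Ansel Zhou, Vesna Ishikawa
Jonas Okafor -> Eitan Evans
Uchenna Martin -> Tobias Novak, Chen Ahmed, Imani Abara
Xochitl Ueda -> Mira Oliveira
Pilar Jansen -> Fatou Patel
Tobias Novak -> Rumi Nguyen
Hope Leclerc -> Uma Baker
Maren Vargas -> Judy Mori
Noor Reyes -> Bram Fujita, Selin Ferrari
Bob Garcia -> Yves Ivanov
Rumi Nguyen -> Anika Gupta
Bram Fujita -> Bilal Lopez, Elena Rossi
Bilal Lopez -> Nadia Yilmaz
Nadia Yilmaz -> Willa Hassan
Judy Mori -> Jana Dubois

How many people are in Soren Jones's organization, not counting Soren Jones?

15

Soren Jones directly manages Sven Quinn, Pilar Jansen, Hope Leclerc, Maren Vargas. Under Sven Quinn: Noor Reyes, Selin Ferrari, Bram Fujita, Elena Rossi, Bilal Lopez, Nadia Yilmaz, Willa Hassan (7). Under Pilar Jansen: Fatou Patel (1). Under Hope Leclerc: Uma Baker (1). Under Maren Vargas: Judy Mori, Jana Dubois (2). So Soren Jones's organization is 4 direct reports plus everyone under them: 8 + 2 + 2 + 3 = 15.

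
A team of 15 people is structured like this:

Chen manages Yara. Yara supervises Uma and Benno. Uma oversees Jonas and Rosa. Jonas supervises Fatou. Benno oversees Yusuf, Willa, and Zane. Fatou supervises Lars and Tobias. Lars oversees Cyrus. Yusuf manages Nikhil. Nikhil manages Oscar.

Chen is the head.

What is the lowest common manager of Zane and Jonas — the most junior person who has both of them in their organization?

Yara

Zane's chain of managers is Benno, Yara, Chen. Jonas's chain of managers is Uma, Yara, Chen. The first manager that appears in both chains is Yara.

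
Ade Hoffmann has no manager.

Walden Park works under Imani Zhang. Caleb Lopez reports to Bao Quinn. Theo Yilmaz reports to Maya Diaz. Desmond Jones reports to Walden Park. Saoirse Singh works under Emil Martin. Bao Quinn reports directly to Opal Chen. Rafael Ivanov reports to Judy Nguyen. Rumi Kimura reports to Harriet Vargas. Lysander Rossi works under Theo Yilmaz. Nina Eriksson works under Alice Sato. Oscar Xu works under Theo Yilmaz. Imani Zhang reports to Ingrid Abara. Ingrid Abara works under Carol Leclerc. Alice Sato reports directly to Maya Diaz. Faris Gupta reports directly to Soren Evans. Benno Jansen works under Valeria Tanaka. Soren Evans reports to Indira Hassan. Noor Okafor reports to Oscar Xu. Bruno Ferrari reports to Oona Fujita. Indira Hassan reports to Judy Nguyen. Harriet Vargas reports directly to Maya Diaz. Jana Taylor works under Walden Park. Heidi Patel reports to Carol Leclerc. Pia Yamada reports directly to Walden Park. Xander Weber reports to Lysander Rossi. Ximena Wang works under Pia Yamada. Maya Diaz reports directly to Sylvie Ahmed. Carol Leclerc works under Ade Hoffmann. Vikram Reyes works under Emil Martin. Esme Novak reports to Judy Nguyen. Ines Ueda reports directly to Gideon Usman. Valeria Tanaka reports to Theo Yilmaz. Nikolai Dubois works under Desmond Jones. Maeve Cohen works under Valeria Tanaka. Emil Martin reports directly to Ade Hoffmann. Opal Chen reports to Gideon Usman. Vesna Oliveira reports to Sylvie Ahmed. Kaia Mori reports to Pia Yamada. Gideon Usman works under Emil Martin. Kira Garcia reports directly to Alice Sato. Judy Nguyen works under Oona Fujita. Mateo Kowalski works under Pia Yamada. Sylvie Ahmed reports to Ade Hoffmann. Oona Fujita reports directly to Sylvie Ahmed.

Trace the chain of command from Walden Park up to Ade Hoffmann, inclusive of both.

Walden Park -> Imani Zhang -> Ingrid Abara -> Carol Leclerc -> Ade Hoffmann

Walden Park reports to Imani Zhang. Imani Zhang reports to Ingrid Abara. Ingrid Abara reports to Carol Leclerc. Carol Leclerc reports to Ade Hoffmann. Ade Hoffmann is at the top.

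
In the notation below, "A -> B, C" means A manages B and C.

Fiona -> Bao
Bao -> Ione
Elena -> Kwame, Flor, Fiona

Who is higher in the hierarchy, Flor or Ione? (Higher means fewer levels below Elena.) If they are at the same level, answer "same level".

Flor is 1 level below Elena; Ione is 3. Flor is higher.

Flor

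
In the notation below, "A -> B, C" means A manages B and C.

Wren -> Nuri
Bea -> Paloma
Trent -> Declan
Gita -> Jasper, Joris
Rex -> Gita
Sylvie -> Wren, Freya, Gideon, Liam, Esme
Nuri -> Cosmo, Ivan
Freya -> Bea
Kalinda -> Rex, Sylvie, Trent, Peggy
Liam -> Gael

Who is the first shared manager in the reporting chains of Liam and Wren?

Liam's chain of managers is Sylvie, Kalinda. Wren's chain of managers is Sylvie, Kalinda. The first manager that appears in both chains is Sylvie.

Sylvie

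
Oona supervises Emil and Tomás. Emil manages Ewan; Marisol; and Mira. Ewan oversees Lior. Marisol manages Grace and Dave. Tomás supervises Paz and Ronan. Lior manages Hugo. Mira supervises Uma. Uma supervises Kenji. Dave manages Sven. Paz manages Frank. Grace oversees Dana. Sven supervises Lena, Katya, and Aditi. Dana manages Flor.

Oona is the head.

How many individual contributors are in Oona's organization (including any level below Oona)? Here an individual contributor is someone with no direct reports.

The people in Oona's organization with no one reporting to them are Frank, Ronan, Kenji, Flor, Aditi, Katya, Lena, Hugo. That is 8.

8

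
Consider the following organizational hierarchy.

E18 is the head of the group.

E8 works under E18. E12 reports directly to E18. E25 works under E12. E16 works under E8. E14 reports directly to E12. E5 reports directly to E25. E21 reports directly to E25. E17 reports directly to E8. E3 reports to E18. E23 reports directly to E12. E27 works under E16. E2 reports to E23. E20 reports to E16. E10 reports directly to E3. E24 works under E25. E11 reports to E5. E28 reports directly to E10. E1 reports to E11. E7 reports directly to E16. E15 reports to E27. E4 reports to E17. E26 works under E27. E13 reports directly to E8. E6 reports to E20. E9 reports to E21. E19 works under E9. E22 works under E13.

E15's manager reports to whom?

E16

E15 reports to E27, and E27 reports to E16. So E15's skip-level manager is E16.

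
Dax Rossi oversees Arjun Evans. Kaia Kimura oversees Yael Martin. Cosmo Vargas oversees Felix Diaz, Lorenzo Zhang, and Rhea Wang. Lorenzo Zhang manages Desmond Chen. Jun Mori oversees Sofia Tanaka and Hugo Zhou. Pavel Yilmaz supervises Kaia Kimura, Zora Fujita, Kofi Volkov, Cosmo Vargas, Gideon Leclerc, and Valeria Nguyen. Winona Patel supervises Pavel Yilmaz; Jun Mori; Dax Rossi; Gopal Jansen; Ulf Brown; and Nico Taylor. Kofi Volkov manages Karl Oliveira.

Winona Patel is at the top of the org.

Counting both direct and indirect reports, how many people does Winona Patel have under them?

21

Winona Patel directly manages Pavel Yilmaz, Jun Mori, Dax Rossi, Gopal Jansen, Ulf Brown, Nico Taylor. Under Pavel Yilmaz: Zora Fujita, Valeria Nguyen, Gideon Leclerc, Kaia Kimura, Yael Martin, Cosmo Vargas, Felix Diaz, Lorenzo Zhang, Desmond Chen, Rhea Wang, Kofi Volkov, Karl Oliveira (12). Under Jun Mori: Hugo Zhou, Sofia Tanaka (2). Under Dax Rossi: Arjun Evans (1). Gopal Jansen has no reports. Ulf Brown has no reports. Nico Taylor has no reports. So Winona Patel's organization is 6 direct reports plus everyone under them: 13 + 3 + 2 + 1 + 1 + 1 = 21.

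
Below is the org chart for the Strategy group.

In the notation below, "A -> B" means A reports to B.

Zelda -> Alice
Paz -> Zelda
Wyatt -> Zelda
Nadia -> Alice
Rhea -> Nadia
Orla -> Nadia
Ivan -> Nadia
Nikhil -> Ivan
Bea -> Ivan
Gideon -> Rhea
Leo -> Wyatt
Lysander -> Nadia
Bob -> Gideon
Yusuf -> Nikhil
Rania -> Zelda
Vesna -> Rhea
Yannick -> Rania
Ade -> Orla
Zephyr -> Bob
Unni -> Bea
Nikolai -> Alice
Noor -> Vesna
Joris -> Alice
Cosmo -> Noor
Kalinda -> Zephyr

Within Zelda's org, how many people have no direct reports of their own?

3

The people in Zelda's organization with no one reporting to them are Yannick, Leo, Paz. That is 3.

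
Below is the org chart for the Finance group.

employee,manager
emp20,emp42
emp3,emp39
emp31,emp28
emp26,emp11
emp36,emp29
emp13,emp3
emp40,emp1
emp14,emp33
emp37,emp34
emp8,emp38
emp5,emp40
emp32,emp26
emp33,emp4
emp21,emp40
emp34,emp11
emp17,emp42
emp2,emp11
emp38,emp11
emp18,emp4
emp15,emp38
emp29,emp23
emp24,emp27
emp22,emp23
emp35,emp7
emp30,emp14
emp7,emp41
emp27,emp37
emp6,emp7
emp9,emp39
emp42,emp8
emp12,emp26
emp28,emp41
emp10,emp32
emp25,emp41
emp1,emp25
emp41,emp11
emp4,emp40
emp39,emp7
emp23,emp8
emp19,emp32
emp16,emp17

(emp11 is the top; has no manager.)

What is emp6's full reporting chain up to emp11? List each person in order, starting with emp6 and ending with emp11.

emp6 -> emp7 -> emp41 -> emp11

emp6 reports to emp7. emp7 reports to emp41. emp41 reports to emp11. emp11 is at the top.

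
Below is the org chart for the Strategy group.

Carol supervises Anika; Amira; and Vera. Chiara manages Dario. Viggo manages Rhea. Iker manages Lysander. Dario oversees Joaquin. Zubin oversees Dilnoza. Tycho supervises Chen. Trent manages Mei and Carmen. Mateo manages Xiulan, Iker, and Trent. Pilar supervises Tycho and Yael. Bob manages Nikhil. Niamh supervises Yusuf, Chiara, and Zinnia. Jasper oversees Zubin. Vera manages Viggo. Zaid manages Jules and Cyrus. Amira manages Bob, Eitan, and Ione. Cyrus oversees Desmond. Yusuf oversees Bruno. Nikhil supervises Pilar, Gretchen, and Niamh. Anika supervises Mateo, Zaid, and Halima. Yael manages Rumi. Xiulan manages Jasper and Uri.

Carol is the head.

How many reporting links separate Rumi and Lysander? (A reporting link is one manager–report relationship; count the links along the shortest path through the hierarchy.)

10

Rumi is 6 levels below Carol, and Lysander is 4 levels below Carol (their lowest common manager). The shortest path runs up from Rumi to Carol and back down to Lysander: 6 + 4 = 10 links.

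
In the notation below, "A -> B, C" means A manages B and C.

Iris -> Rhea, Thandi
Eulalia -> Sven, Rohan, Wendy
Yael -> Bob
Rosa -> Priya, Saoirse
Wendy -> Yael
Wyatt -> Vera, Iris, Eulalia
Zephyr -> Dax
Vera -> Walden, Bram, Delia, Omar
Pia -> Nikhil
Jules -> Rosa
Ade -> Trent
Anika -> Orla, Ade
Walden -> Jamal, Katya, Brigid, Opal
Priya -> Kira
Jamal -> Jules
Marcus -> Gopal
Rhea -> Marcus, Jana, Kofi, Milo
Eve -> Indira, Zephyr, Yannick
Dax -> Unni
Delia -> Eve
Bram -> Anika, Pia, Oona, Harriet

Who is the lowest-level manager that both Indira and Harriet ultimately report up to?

Vera

Indira's chain of managers is Eve, Delia, Vera, Wyatt. Harriet's chain of managers is Bram, Vera, Wyatt. The first manager that appears in both chains is Vera.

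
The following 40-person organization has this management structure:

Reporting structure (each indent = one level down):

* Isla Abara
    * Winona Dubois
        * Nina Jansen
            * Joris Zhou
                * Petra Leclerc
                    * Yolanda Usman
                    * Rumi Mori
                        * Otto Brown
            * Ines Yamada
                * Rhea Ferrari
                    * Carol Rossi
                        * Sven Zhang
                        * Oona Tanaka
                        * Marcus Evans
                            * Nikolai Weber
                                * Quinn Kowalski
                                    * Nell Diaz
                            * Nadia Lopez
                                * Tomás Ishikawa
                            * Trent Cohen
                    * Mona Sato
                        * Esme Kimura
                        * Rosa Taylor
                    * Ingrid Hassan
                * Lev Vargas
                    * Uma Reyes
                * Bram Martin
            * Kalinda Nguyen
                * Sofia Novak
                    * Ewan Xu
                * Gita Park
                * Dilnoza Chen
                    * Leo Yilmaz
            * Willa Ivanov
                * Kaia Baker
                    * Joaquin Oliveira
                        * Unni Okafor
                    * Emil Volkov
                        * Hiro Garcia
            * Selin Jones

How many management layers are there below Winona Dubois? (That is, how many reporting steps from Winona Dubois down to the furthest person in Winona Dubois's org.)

The longest chain under Winona Dubois runs Winona Dubois → Nina Jansen → Ines Yamada → Rhea Ferrari → Carol Rossi → Marcus Evans → Nikolai Weber → Quinn Kowalski → Nell Diaz, which is 8 levels below Winona Dubois.

8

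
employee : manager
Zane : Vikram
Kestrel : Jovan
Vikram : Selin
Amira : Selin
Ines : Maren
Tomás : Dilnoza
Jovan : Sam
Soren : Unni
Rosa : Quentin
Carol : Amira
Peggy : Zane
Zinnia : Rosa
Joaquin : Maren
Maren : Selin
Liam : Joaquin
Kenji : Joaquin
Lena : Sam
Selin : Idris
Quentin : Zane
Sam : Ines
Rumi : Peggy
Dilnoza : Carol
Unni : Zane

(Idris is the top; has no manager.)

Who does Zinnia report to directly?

Zinnia reports directly to Rosa.

Rosa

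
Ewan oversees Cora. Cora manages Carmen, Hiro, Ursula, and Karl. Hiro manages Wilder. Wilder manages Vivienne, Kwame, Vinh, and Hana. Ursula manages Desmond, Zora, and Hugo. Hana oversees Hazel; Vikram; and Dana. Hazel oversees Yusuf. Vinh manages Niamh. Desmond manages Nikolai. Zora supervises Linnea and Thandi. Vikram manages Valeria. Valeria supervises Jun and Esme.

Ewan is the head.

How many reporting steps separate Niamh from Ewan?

5

Chain from Niamh up to Ewan: Niamh → Vinh → Wilder → Hiro → Cora → Ewan. That is 5 steps up, so Niamh is 5 levels below Ewan.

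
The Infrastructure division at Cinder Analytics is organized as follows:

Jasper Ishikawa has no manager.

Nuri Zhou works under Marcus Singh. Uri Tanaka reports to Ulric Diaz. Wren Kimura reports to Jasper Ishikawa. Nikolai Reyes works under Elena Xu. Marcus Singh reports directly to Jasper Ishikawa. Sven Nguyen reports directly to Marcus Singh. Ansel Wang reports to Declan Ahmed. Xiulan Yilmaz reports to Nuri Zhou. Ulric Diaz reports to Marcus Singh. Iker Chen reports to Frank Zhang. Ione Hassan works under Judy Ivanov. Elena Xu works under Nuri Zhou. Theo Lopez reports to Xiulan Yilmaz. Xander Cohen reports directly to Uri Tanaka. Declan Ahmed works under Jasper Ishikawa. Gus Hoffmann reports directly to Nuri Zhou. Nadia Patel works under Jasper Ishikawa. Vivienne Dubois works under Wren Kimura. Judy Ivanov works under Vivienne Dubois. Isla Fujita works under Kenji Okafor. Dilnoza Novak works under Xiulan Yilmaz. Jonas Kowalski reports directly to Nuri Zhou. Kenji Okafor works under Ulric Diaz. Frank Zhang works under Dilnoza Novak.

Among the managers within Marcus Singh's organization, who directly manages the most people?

Direct-report counts within Marcus Singh's organization: Marcus Singh has 3; Ulric Diaz has 2; Kenji Okafor has 1; Uri Tanaka has 1; Nuri Zhou has 4; Elena Xu has 1; Xiulan Yilmaz has 2; Dilnoza Novak has 1; Frank Zhang has 1. The largest is 4, held by Nuri Zhou.

Nuri Zhou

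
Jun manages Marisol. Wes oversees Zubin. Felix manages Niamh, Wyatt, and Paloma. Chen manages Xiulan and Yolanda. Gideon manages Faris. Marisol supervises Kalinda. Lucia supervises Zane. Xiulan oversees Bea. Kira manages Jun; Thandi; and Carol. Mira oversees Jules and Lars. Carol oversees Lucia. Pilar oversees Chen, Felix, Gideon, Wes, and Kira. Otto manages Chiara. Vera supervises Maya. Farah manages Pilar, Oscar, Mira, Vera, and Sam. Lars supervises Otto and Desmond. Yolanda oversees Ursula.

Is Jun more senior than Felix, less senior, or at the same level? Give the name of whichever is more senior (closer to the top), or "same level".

Felix

Jun is 3 levels below Farah; Felix is 2. Felix is higher.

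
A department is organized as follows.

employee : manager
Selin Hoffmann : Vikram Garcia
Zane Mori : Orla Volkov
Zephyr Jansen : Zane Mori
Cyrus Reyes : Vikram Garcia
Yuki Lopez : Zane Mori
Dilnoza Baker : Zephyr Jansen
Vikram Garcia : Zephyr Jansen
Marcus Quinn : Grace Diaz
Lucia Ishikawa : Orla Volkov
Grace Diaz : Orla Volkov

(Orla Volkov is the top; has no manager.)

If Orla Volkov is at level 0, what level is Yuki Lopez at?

2

Chain from Yuki Lopez up to Orla Volkov: Yuki Lopez → Zane Mori → Orla Volkov. That is 2 steps up, so Yuki Lopez is 2 levels below Orla Volkov.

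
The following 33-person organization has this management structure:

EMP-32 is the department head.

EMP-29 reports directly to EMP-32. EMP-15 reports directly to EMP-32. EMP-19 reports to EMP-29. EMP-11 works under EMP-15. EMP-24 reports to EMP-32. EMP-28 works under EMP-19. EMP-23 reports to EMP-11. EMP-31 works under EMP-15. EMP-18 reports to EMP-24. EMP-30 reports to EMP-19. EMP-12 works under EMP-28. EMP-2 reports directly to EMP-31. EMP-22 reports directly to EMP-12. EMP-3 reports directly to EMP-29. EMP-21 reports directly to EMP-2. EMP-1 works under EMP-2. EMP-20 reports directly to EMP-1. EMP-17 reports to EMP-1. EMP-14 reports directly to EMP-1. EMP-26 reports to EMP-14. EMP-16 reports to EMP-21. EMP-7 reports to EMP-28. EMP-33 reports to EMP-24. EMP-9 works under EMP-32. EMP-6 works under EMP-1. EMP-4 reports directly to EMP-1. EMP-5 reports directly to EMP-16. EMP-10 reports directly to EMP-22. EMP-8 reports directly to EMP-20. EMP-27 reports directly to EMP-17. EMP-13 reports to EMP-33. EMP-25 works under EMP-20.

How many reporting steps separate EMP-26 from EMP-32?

Chain from EMP-26 up to EMP-32: EMP-26 → EMP-14 → EMP-1 → EMP-2 → EMP-31 → EMP-15 → EMP-32. That is 6 steps up, so EMP-26 is 6 levels below EMP-32.

6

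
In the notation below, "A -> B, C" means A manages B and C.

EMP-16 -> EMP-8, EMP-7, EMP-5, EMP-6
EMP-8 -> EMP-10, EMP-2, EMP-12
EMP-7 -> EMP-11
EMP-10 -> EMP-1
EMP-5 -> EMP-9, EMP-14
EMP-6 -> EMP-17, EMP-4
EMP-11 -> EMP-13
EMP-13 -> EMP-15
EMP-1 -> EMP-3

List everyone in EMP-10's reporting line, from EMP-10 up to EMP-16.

EMP-10 -> EMP-8 -> EMP-16

EMP-10 reports to EMP-8. EMP-8 reports to EMP-16. EMP-16 is at the top.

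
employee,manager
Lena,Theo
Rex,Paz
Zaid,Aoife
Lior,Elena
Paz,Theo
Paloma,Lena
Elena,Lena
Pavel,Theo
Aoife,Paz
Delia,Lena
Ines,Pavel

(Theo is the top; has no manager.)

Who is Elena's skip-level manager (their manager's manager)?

Theo

Elena reports to Lena, and Lena reports to Theo. So Elena's skip-level manager is Theo.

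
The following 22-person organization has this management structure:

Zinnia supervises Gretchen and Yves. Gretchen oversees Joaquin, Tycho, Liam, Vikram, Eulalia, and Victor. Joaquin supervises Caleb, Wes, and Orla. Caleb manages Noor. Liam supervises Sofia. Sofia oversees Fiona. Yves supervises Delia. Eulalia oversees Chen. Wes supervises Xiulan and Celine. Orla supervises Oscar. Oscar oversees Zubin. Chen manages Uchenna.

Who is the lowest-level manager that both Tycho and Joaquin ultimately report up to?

Tycho's chain of managers is Gretchen, Zinnia. Joaquin's chain of managers is Gretchen, Zinnia. The first manager that appears in both chains is Gretchen.

Gretchen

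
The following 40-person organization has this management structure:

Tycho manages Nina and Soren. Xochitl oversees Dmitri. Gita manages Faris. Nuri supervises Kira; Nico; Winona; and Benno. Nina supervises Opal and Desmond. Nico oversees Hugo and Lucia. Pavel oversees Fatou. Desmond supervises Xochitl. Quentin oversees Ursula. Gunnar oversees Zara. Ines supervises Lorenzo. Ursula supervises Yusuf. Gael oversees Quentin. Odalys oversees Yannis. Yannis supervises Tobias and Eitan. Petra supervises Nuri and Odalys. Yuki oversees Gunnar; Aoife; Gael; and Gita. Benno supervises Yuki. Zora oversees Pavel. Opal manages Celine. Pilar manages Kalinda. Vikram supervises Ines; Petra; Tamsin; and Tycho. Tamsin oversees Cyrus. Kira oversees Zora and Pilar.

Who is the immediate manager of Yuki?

Benno

Yuki reports directly to Benno.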